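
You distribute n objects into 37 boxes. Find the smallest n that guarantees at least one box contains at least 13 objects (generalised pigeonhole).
n = (13 − 1)·37 + 1 = 445

By the generalised pigeonhole principle, to guarantee some box contains ≥ r objects we need more than (r − 1) · k objects total. Threshold: n = (r − 1) · k + 1. With r = 13 and k = 37: n = 12 · 37 + 1 = 444 + 1 = 445. For n = 444 = 12 · 37, we can put exactly 12 objects in every box, avoiding 13 in any single one — so 445 is tight.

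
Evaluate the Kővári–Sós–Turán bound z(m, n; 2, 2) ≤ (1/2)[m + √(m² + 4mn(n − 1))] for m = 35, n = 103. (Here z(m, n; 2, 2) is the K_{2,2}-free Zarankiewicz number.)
z(35, 103; 2, 2) ≤ (1/2)[35 + √(35² + 4·35·103·102)] = (1/2)[35 + √1472065] = 624.1434

Kővári–Sós–Turán: let r_1, ..., r_35 be the row sums and z = Σ r_i the total number of 1s. Each pair of columns can share at most one row with both entries 1 (else a 2×2 all-ones block appears), so Σ_i C(r_i, 2) ≤ C(103, 2) = 5253. By convexity Σ_i C(r_i, 2) ≥ 35·C(z/35, 2) = z(z − 35)/(2·35), giving z² − 35z − 35·103·102 ≤ 0 and hence z ≤ (1/2)[35 + √(1225 + 4·367710)] = (1/2)[35 + √1472065] ≈ (1/2)(35 + 1213.2869) = 624.1434.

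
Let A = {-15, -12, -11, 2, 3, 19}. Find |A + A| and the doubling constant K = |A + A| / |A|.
K = |A + A| / |A| = 19/6

Enumerate A + A = {a + b : a, b ∈ A}. With |A| = 6, there are |A|^2 = 36 ordered sum pairs; collecting distinct values, A + A = {-30, -27, -26, -24, -23, -22, -13, -12, -10, -9, -8, 4, 5, 6, 7, 8, 21, 22, 38}, so |A + A| = 19. Thus K = 19/6. For comparison, the minimum possible |A + A| over all 6-element sets is 2·6 − 1 = 11 (so min K = 11/6), attained only by arithmetic progressions.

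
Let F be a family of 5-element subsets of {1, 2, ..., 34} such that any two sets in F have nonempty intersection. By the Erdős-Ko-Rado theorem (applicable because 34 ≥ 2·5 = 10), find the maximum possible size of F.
max |F| = C(33, 4) = 40920

Erdős-Ko-Rado (1961): when n ≥ 2k, max |F| = C(n−1, k−1). The bound is attained by the star {A : i ∈ A} for any fixed i ∈ [n]. Here C(34−1, 5−1) = C(33, 4) = 40920.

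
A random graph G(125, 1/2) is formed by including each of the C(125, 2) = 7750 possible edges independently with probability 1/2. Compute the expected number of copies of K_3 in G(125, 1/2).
E[# K_3] = C(125, 3) · (1/2)^C(3, 2) = 317750 / 2^3 = 158875/4 = 39718.75

For each 3-subset S of vertices (there are C(125, 3) = 317750 such S), let X_S = 1 if S induces a K_3 (all C(3, 2) = 3 edges present). Then P(X_S = 1) = (1/2)^3 = 1/8. By linearity of expectation, E[# K_3] = C(125, 3) · (1/2)^3 = 317750 / 8 = 158875/4 = 39718.75.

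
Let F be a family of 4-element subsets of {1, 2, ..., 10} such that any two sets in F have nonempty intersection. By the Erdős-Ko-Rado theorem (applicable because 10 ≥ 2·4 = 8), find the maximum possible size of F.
max |F| = C(9, 3) = 84

Erdős-Ko-Rado (1961): when n ≥ 2k, max |F| = C(n−1, k−1). The bound is attained by the star {A : i ∈ A} for any fixed i ∈ [n]. Here C(10−1, 4−1) = C(9, 3) = 84.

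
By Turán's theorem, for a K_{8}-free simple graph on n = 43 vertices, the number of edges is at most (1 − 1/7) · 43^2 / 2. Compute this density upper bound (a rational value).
Turán density bound = (6/7) · 43^2/2 = 5547/7 ≈ 792.4286

Turán's theorem: ex(n, K_{r+1}) is achieved by the complete r-partite Turán graph T(n, r) with parts as balanced as possible, and is at most (1 − 1/r) · n^2/2. For r = 7, n = 43: the density bound is (6/7) · 1849/2 = 5547/7 ≈ 792.4286. The integer-valued extremum is e(T(43, 7)) = 792, which is strictly less than the density bound 5547/7 since 7 ∤ 43 (the parts of T(43, 7) cannot all be equal).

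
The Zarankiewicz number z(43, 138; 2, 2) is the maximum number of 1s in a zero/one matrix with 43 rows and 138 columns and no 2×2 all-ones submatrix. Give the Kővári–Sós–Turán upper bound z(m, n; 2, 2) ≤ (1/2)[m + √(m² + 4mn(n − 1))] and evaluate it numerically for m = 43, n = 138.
z(43, 138; 2, 2) ≤ (1/2)[43 + √(43² + 4·43·138·137)] = (1/2)[43 + √3253681] = 923.3981

Kővári–Sós–Turán: let r_1, ..., r_43 be the row sums and z = Σ r_i the total number of 1s. Each pair of columns can share at most one row with both entries 1 (else a 2×2 all-ones block appears), so Σ_i C(r_i, 2) ≤ C(138, 2) = 9453. By convexity Σ_i C(r_i, 2) ≥ 43·C(z/43, 2) = z(z − 43)/(2·43), giving z² − 43z − 43·138·137 ≤ 0 and hence z ≤ (1/2)[43 + √(1849 + 4·812958)] = (1/2)[43 + √3253681] ≈ (1/2)(43 + 1803.7963) = 923.3981.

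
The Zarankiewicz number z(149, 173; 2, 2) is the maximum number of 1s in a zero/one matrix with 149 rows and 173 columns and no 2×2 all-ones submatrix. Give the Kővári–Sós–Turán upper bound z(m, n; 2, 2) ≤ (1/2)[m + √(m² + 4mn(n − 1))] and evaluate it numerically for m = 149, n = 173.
z(149, 173; 2, 2) ≤ (1/2)[149 + √(149² + 4·149·173·172)] = (1/2)[149 + √17756777] = 2181.4395

Kővári–Sós–Turán: let r_1, ..., r_149 be the row sums and z = Σ r_i the total number of 1s. Each pair of columns can share at most one row with both entries 1 (else a 2×2 all-ones block appears), so Σ_i C(r_i, 2) ≤ C(173, 2) = 14878. By convexity Σ_i C(r_i, 2) ≥ 149·C(z/149, 2) = z(z − 149)/(2·149), giving z² − 149z − 149·173·172 ≤ 0 and hence z ≤ (1/2)[149 + √(22201 + 4·4433644)] = (1/2)[149 + √17756777] ≈ (1/2)(149 + 4213.8791) = 2181.4395.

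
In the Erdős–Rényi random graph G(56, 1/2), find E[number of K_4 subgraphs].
E[# K_4] = C(56, 4) · (1/2)^C(4, 2) = 367290 / 2^6 = 183645/32 = 5738.90625

For each 4-subset S of vertices (there are C(56, 4) = 367290 such S), let X_S = 1 if S induces a K_4 (all C(4, 2) = 6 edges present). Then P(X_S = 1) = (1/2)^6 = 1/64. By linearity of expectation, E[# K_4] = C(56, 4) · (1/2)^6 = 367290 / 64 = 183645/32 = 5738.90625.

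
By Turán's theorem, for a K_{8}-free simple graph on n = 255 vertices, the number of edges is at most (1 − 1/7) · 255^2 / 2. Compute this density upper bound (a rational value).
Turán density bound = (6/7) · 255^2/2 = 195075/7 ≈ 27867.8571

Turán's theorem: ex(n, K_{r+1}) is achieved by the complete r-partite Turán graph T(n, r) with parts as balanced as possible, and is at most (1 − 1/r) · n^2/2. For r = 7, n = 255: the density bound is (6/7) · 65025/2 = 195075/7 ≈ 27867.8571. The integer-valued extremum is e(T(255, 7)) = 27867, which is strictly less than the density bound 195075/7 since 7 ∤ 255 (the parts of T(255, 7) cannot all be equal).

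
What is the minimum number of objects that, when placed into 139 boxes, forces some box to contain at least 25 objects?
n = (25 − 1)·139 + 1 = 3337

By the generalised pigeonhole principle, to guarantee some box contains ≥ r objects we need more than (r − 1) · k objects total. Threshold: n = (r − 1) · k + 1. With r = 25 and k = 139: n = 24 · 139 + 1 = 3336 + 1 = 3337. For n = 3336 = 24 · 139, we can put exactly 24 objects in every box, avoiding 25 in any single one — so 3337 is tight.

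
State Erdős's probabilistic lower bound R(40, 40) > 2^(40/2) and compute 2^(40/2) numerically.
2^(40/2) = 1048576; so R(40, 40) > 1048576

Colour each edge of K_n uniformly at random with red/blue. The expected number of monochromatic K_40 is C(n, 40) · 2 · 2^(−C(40,2)). If C(n, 40) · 2^(1 − C(40,2)) < 1, then with positive probability no monochromatic K_40 exists, so R(40, 40) > n. The standard estimate C(n, 40) ≤ n^40/40! shows this inequality holds whenever n ≤ 2^(40/2) (since 40! · 2^(C(40,2) − 1) > 2^(40^2/2) ≥ n^40). Hence R(40, 40) > 2^(40/2) = 1048576.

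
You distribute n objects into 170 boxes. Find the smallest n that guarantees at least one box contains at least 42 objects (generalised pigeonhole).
n = (42 − 1)·170 + 1 = 6971

By the generalised pigeonhole principle, to guarantee some box contains ≥ r objects we need more than (r − 1) · k objects total. Threshold: n = (r − 1) · k + 1. With r = 42 and k = 170: n = 41 · 170 + 1 = 6970 + 1 = 6971. For n = 6970 = 41 · 170, we can put exactly 41 objects in every box, avoiding 42 in any single one — so 6971 is tight.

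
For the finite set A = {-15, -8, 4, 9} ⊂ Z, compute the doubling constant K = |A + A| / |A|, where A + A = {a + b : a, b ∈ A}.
K = |A + A| / |A| = 10/4 = 5/2

Enumerate A + A = {a + b : a, b ∈ A}. With |A| = 4, there are |A|^2 = 16 ordered sum pairs; collecting distinct values, A + A = {-30, -23, -16, -11, -6, -4, 1, 8, 13, 18}, so |A + A| = 10. Thus K = 10/4 = 5/2. For comparison, the minimum possible |A + A| over all 4-element sets is 2·4 − 1 = 7 (so min K = 7/4), attained only by arithmetic progressions.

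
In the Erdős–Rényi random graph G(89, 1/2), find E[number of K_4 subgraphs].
E[# K_4] = C(89, 4) · (1/2)^C(4, 2) = 2441626 / 2^6 = 1220813/32 = 38150.40625

For each 4-subset S of vertices (there are C(89, 4) = 2441626 such S), let X_S = 1 if S induces a K_4 (all C(4, 2) = 6 edges present). Then P(X_S = 1) = (1/2)^6 = 1/64. By linearity of expectation, E[# K_4] = C(89, 4) · (1/2)^6 = 2441626 / 64 = 1220813/32 = 38150.40625.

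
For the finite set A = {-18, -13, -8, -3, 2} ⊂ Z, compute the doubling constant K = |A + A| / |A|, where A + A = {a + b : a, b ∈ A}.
K = |A + A| / |A| = 9/5

Enumerate A + A = {a + b : a, b ∈ A}. With |A| = 5, there are |A|^2 = 25 ordered sum pairs; collecting distinct values, A + A = {-36, -31, -26, -21, -16, -11, -6, -1, 4}, so |A + A| = 9. Thus K = 9/5. Here |A + A| = 2|A| − 1 = 9, the minimum possible — so K = 9/5 is minimal, which holds iff A is an arithmetic progression.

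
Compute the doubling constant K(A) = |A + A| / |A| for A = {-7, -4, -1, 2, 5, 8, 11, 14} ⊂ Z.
K = |A + A| / |A| = 15/8

Enumerate A + A = {a + b : a, b ∈ A}. With |A| = 8, there are |A|^2 = 64 ordered sum pairs; collecting distinct values, A + A = {-14, -11, -8, -5, -2, 1, 4, 7, 10, 13, 16, 19, 22, 25, 28}, so |A + A| = 15. Thus K = 15/8. Here |A + A| = 2|A| − 1 = 15, the minimum possible — so K = 15/8 is minimal, which holds iff A is an arithmetic progression.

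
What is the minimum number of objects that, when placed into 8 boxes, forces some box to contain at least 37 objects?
n = (37 − 1)·8 + 1 = 289

By the generalised pigeonhole principle, to guarantee some box contains ≥ r objects we need more than (r − 1) · k objects total. Threshold: n = (r − 1) · k + 1. With r = 37 and k = 8: n = 36 · 8 + 1 = 288 + 1 = 289. For n = 288 = 36 · 8, we can put exactly 36 objects in every box, avoiding 37 in any single one — so 289 is tight.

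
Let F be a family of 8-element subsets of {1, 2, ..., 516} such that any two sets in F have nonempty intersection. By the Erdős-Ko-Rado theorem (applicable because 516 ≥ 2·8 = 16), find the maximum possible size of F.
max |F| = C(515, 7) = 1829936401234560

Erdős-Ko-Rado (1961): when n ≥ 2k, max |F| = C(n−1, k−1). The bound is attained by the star {A : i ∈ A} for any fixed i ∈ [n]. Here C(516−1, 8−1) = C(515, 7) = 1829936401234560.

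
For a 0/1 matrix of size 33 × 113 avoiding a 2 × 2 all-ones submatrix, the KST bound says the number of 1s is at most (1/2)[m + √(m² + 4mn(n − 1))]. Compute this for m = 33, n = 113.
z(33, 113; 2, 2) ≤ (1/2)[33 + √(33² + 4·33·113·112)] = (1/2)[33 + √1671681] = 662.9675

Kővári–Sós–Turán: let r_1, ..., r_33 be the row sums and z = Σ r_i the total number of 1s. Each pair of columns can share at most one row with both entries 1 (else a 2×2 all-ones block appears), so Σ_i C(r_i, 2) ≤ C(113, 2) = 6328. By convexity Σ_i C(r_i, 2) ≥ 33·C(z/33, 2) = z(z − 33)/(2·33), giving z² − 33z − 33·113·112 ≤ 0 and hence z ≤ (1/2)[33 + √(1089 + 4·417648)] = (1/2)[33 + √1671681] ≈ (1/2)(33 + 1292.935) = 662.9675.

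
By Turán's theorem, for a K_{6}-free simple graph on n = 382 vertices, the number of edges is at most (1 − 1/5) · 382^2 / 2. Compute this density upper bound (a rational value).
Turán density bound = (4/5) · 382^2/2 = 291848/5 ≈ 58369.6

Turán's theorem: ex(n, K_{r+1}) is achieved by the complete r-partite Turán graph T(n, r) with parts as balanced as possible, and is at most (1 − 1/r) · n^2/2. For r = 5, n = 382: the density bound is (4/5) · 145924/2 = 291848/5 ≈ 58369.6. The integer-valued extremum is e(T(382, 5)) = 58369, which is strictly less than the density bound 291848/5 since 5 ∤ 382 (the parts of T(382, 5) cannot all be equal).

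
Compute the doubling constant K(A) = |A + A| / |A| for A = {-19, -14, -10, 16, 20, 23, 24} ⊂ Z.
K = |A + A| / |A| = 25/7

Enumerate A + A = {a + b : a, b ∈ A}. With |A| = 7, there are |A|^2 = 49 ordered sum pairs; collecting distinct values, A + A = {-38, -33, -29, -28, -24, -20, -3, 1, 2, 4, 5, 6, 9, 10, 13, 14, 32, 36, 39, 40, 43, 44, 46, 47, 48}, so |A + A| = 25. Thus K = 25/7. For comparison, the minimum possible |A + A| over all 7-element sets is 2·7 − 1 = 13 (so min K = 13/7), attained only by arithmetic progressions.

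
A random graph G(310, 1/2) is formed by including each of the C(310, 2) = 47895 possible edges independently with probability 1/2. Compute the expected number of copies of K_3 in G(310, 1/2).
E[# K_3] = C(310, 3) · (1/2)^C(3, 2) = 4917220 / 2^3 = 1229305/2 = 614652.5

For each 3-subset S of vertices (there are C(310, 3) = 4917220 such S), let X_S = 1 if S induces a K_3 (all C(3, 2) = 3 edges present). Then P(X_S = 1) = (1/2)^3 = 1/8. By linearity of expectation, E[# K_3] = C(310, 3) · (1/2)^3 = 4917220 / 8 = 1229305/2 = 614652.5.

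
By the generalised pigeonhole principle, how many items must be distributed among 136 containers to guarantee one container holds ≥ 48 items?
n = (48 − 1)·136 + 1 = 6393

By the generalised pigeonhole principle, to guarantee some box contains ≥ r objects we need more than (r − 1) · k objects total. Threshold: n = (r − 1) · k + 1. With r = 48 and k = 136: n = 47 · 136 + 1 = 6392 + 1 = 6393. For n = 6392 = 47 · 136, we can put exactly 47 objects in every box, avoiding 48 in any single one — so 6393 is tight.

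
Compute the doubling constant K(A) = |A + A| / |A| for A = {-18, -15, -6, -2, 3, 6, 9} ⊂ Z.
K = |A + A| / |A| = 24/7

Enumerate A + A = {a + b : a, b ∈ A}. With |A| = 7, there are |A|^2 = 49 ordered sum pairs; collecting distinct values, A + A = {-36, -33, -30, -24, -21, -20, -17, -15, -12, -9, -8, -6, -4, -3, 0, 1, 3, 4, 6, 7, 9, 12, 15, 18}, so |A + A| = 24. Thus K = 24/7. For comparison, the minimum possible |A + A| over all 7-element sets is 2·7 − 1 = 13 (so min K = 13/7), attained only by arithmetic progressions.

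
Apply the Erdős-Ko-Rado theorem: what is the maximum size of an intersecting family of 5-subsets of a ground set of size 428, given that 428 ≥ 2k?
max |F| = C(427, 4) = 1365780850

Erdős-Ko-Rado (1961): when n ≥ 2k, max |F| = C(n−1, k−1). The bound is attained by the star {A : i ∈ A} for any fixed i ∈ [n]. Here C(428−1, 5−1) = C(427, 4) = 1365780850.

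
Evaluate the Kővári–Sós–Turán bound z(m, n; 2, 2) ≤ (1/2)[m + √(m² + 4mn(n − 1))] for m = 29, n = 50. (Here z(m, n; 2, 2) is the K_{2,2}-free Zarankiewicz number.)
z(29, 50; 2, 2) ≤ (1/2)[29 + √(29² + 4·29·50·49)] = (1/2)[29 + √285041] = 281.4462

Kővári–Sós–Turán: let r_1, ..., r_29 be the row sums and z = Σ r_i the total number of 1s. Each pair of columns can share at most one row with both entries 1 (else a 2×2 all-ones block appears), so Σ_i C(r_i, 2) ≤ C(50, 2) = 1225. By convexity Σ_i C(r_i, 2) ≥ 29·C(z/29, 2) = z(z − 29)/(2·29), giving z² − 29z − 29·50·49 ≤ 0 and hence z ≤ (1/2)[29 + √(841 + 4·71050)] = (1/2)[29 + √285041] ≈ (1/2)(29 + 533.8923) = 281.4462.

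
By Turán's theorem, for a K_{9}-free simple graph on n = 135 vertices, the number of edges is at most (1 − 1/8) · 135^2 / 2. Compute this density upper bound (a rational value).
Turán density bound = (7/8) · 135^2/2 = 127575/16 ≈ 7973.4375

Turán's theorem: ex(n, K_{r+1}) is achieved by the complete r-partite Turán graph T(n, r) with parts as balanced as possible, and is at most (1 − 1/r) · n^2/2. For r = 8, n = 135: the density bound is (7/8) · 18225/2 = 127575/16 ≈ 7973.4375. The integer-valued extremum is e(T(135, 8)) = 7973, which is strictly less than the density bound 127575/16 since 8 ∤ 135 (the parts of T(135, 8) cannot all be equal).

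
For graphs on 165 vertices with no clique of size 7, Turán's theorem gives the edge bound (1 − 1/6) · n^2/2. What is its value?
Turán density bound = (5/6) · 165^2/2 = 45375/4 ≈ 11343.75

Turán's theorem: ex(n, K_{r+1}) is achieved by the complete r-partite Turán graph T(n, r) with parts as balanced as possible, and is at most (1 − 1/r) · n^2/2. For r = 6, n = 165: the density bound is (5/6) · 27225/2 = 45375/4 ≈ 11343.75. The integer-valued extremum is e(T(165, 6)) = 11343, which is strictly less than the density bound 45375/4 since 6 ∤ 165 (the parts of T(165, 6) cannot all be equal).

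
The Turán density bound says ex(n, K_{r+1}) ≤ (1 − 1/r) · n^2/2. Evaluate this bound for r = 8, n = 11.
Turán density bound = (7/8) · 11^2/2 = 847/16 ≈ 52.9375

Turán's theorem: ex(n, K_{r+1}) is achieved by the complete r-partite Turán graph T(n, r) with parts as balanced as possible, and is at most (1 − 1/r) · n^2/2. For r = 8, n = 11: the density bound is (7/8) · 121/2 = 847/16 ≈ 52.9375. The integer-valued extremum is e(T(11, 8)) = 52, which is strictly less than the density bound 847/16 since 8 ∤ 11 (the parts of T(11, 8) cannot all be equal).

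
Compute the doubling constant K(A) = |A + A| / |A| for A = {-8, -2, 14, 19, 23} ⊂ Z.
K = |A + A| / |A| = 15/5 = 3

Enumerate A + A = {a + b : a, b ∈ A}. With |A| = 5, there are |A|^2 = 25 ordered sum pairs; collecting distinct values, A + A = {-16, -10, -4, 6, 11, 12, 15, 17, 21, 28, 33, 37, 38, 42, 46}, so |A + A| = 15. Thus K = 15/5 = 3. For comparison, the minimum possible |A + A| over all 5-element sets is 2·5 − 1 = 9 (so min K = 9/5), attained only by arithmetic progressions.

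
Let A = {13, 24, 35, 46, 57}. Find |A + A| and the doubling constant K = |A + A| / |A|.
K = |A + A| / |A| = 9/5

Enumerate A + A = {a + b : a, b ∈ A}. With |A| = 5, there are |A|^2 = 25 ordered sum pairs; collecting distinct values, A + A = {26, 37, 48, 59, 70, 81, 92, 103, 114}, so |A + A| = 9. Thus K = 9/5. Here |A + A| = 2|A| − 1 = 9, the minimum possible — so K = 9/5 is minimal, which holds iff A is an arithmetic progression.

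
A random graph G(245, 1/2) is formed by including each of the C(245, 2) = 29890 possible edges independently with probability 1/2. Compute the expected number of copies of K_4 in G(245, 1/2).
E[# K_4] = C(245, 4) · (1/2)^C(4, 2) = 146475945 / 2^6 = 2288686.640625

For each 4-subset S of vertices (there are C(245, 4) = 146475945 such S), let X_S = 1 if S induces a K_4 (all C(4, 2) = 6 edges present). Then P(X_S = 1) = (1/2)^6 = 1/64. By linearity of expectation, E[# K_4] = C(245, 4) · (1/2)^6 = 146475945 / 64 = 2288686.640625.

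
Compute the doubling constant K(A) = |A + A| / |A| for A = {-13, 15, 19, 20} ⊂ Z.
K = |A + A| / |A| = 10/4 = 5/2

Enumerate A + A = {a + b : a, b ∈ A}. With |A| = 4, there are |A|^2 = 16 ordered sum pairs; collecting distinct values, A + A = {-26, 2, 6, 7, 30, 34, 35, 38, 39, 40}, so |A + A| = 10. Thus K = 10/4 = 5/2. For comparison, the minimum possible |A + A| over all 4-element sets is 2·4 − 1 = 7 (so min K = 7/4), attained only by arithmetic progressions.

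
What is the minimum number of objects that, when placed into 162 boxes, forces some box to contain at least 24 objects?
n = (24 − 1)·162 + 1 = 3727

By the generalised pigeonhole principle, to guarantee some box contains ≥ r objects we need more than (r − 1) · k objects total. Threshold: n = (r − 1) · k + 1. With r = 24 and k = 162: n = 23 · 162 + 1 = 3726 + 1 = 3727. For n = 3726 = 23 · 162, we can put exactly 23 objects in every box, avoiding 24 in any single one — so 3727 is tight.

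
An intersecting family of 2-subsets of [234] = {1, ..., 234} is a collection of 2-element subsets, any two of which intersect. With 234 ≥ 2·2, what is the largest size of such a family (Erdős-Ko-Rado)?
max |F| = C(233, 1) = 233

The Erdős-Ko-Rado theorem states: for n ≥ 2k, an intersecting family of k-subsets of an n-element set has size at most C(n − 1, k − 1), with equality for 'star' families {A ⊆ [n] : |A| = k, i ∈ A} (fix an element i). For n = 234, k = 2: C(233, 1) = 233.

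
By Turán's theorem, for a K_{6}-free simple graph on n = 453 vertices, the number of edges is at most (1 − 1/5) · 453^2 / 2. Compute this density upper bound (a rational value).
Turán density bound = (4/5) · 453^2/2 = 410418/5 ≈ 82083.6

Turán's theorem: ex(n, K_{r+1}) is achieved by the complete r-partite Turán graph T(n, r) with parts as balanced as possible, and is at most (1 − 1/r) · n^2/2. For r = 5, n = 453: the density bound is (4/5) · 205209/2 = 410418/5 ≈ 82083.6. The integer-valued extremum is e(T(453, 5)) = 82083, which is strictly less than the density bound 410418/5 since 5 ∤ 453 (the parts of T(453, 5) cannot all be equal).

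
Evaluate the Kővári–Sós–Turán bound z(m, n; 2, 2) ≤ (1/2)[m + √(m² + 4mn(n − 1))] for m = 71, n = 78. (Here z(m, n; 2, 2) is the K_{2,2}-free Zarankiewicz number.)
z(71, 78; 2, 2) ≤ (1/2)[71 + √(71² + 4·71·78·77)] = (1/2)[71 + √1710745] = 689.4773

Kővári–Sós–Turán: let r_1, ..., r_71 be the row sums and z = Σ r_i the total number of 1s. Each pair of columns can share at most one row with both entries 1 (else a 2×2 all-ones block appears), so Σ_i C(r_i, 2) ≤ C(78, 2) = 3003. By convexity Σ_i C(r_i, 2) ≥ 71·C(z/71, 2) = z(z − 71)/(2·71), giving z² − 71z − 71·78·77 ≤ 0 and hence z ≤ (1/2)[71 + √(5041 + 4·426426)] = (1/2)[71 + √1710745] ≈ (1/2)(71 + 1307.9545) = 689.4773.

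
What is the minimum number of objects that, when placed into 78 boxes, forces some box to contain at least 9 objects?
n = (9 − 1)·78 + 1 = 625

By the generalised pigeonhole principle, to guarantee some box contains ≥ r objects we need more than (r − 1) · k objects total. Threshold: n = (r − 1) · k + 1. With r = 9 and k = 78: n = 8 · 78 + 1 = 624 + 1 = 625. For n = 624 = 8 · 78, we can put exactly 8 objects in every box, avoiding 9 in any single one — so 625 is tight.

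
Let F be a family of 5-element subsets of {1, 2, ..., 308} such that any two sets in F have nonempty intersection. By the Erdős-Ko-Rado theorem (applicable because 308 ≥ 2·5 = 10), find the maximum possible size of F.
max |F| = C(307, 4) = 362929260

Erdős-Ko-Rado (1961): when n ≥ 2k, max |F| = C(n−1, k−1). The bound is attained by the star {A : i ∈ A} for any fixed i ∈ [n]. Here C(308−1, 5−1) = C(307, 4) = 362929260.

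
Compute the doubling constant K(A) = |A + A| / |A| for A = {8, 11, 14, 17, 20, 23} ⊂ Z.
K = |A + A| / |A| = 11/6

Enumerate A + A = {a + b : a, b ∈ A}. With |A| = 6, there are |A|^2 = 36 ordered sum pairs; collecting distinct values, A + A = {16, 19, 22, 25, 28, 31, 34, 37, 40, 43, 46}, so |A + A| = 11. Thus K = 11/6. Here |A + A| = 2|A| − 1 = 11, the minimum possible — so K = 11/6 is minimal, which holds iff A is an arithmetic progression.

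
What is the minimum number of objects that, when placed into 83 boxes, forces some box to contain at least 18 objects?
n = (18 − 1)·83 + 1 = 1412

By the generalised pigeonhole principle, to guarantee some box contains ≥ r objects we need more than (r − 1) · k objects total. Threshold: n = (r − 1) · k + 1. With r = 18 and k = 83: n = 17 · 83 + 1 = 1411 + 1 = 1412. For n = 1411 = 17 · 83, we can put exactly 17 objects in every box, avoiding 18 in any single one — so 1412 is tight.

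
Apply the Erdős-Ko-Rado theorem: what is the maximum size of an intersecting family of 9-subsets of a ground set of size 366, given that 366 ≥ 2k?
max |F| = C(365, 8) = 7232294429652435

The Erdős-Ko-Rado theorem states: for n ≥ 2k, an intersecting family of k-subsets of an n-element set has size at most C(n − 1, k − 1), with equality for 'star' families {A ⊆ [n] : |A| = k, i ∈ A} (fix an element i). For n = 366, k = 9: C(365, 8) = 7232294429652435.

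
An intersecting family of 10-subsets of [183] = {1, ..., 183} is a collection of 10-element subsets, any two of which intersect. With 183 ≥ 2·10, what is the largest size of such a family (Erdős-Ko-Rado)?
max |F| = C(182, 9) = 493862100832100

Erdős-Ko-Rado (1961): when n ≥ 2k, max |F| = C(n−1, k−1). The bound is attained by the star {A : i ∈ A} for any fixed i ∈ [n]. Here C(183−1, 10−1) = C(182, 9) = 493862100832100.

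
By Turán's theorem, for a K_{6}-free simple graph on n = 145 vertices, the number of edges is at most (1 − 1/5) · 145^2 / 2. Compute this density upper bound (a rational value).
Turán density bound = (4/5) · 145^2/2 = 8410

Turán's theorem: ex(n, K_{r+1}) is achieved by the complete r-partite Turán graph T(n, r) with parts as balanced as possible, and is at most (1 − 1/r) · n^2/2. For r = 5, n = 145: the density bound is (4/5) · 21025/2 = 8410. Since 5 ∣ 145, the Turán graph T(145, 5) has parts of equal size 29, and its edge count e(T(145, 5)) = 8410 attains the density bound exactly.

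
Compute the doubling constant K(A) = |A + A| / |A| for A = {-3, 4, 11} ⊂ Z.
K = |A + A| / |A| = 5/3

Enumerate A + A = {a + b : a, b ∈ A}. With |A| = 3, there are |A|^2 = 9 ordered sum pairs; collecting distinct values, A + A = {-6, 1, 8, 15, 22}, so |A + A| = 5. Thus K = 5/3. Here |A + A| = 2|A| − 1 = 5, the minimum possible — so K = 5/3 is minimal, which holds iff A is an arithmetic progression.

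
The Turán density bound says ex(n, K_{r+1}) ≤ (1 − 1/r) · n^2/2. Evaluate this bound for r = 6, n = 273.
Turán density bound = (5/6) · 273^2/2 = 124215/4 ≈ 31053.75

Turán's theorem: ex(n, K_{r+1}) is achieved by the complete r-partite Turán graph T(n, r) with parts as balanced as possible, and is at most (1 − 1/r) · n^2/2. For r = 6, n = 273: the density bound is (5/6) · 74529/2 = 124215/4 ≈ 31053.75. The integer-valued extremum is e(T(273, 6)) = 31053, which is strictly less than the density bound 124215/4 since 6 ∤ 273 (the parts of T(273, 6) cannot all be equal).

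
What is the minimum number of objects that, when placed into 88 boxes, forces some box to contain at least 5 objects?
n = (5 − 1)·88 + 1 = 353

By the generalised pigeonhole principle, to guarantee some box contains ≥ r objects we need more than (r − 1) · k objects total. Threshold: n = (r − 1) · k + 1. With r = 5 and k = 88: n = 4 · 88 + 1 = 352 + 1 = 353. For n = 352 = 4 · 88, we can put exactly 4 objects in every box, avoiding 5 in any single one — so 353 is tight.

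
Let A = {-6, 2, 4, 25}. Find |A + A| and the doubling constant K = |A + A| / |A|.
K = |A + A| / |A| = 10/4 = 5/2

Enumerate A + A = {a + b : a, b ∈ A}. With |A| = 4, there are |A|^2 = 16 ordered sum pairs; collecting distinct values, A + A = {-12, -4, -2, 4, 6, 8, 19, 27, 29, 50}, so |A + A| = 10. Thus K = 10/4 = 5/2. For comparison, the minimum possible |A + A| over all 4-element sets is 2·4 − 1 = 7 (so min K = 7/4), attained only by arithmetic progressions.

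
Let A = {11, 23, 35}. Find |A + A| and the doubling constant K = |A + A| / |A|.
K = |A + A| / |A| = 5/3

Enumerate A + A = {a + b : a, b ∈ A}. With |A| = 3, there are |A|^2 = 9 ordered sum pairs; collecting distinct values, A + A = {22, 34, 46, 58, 70}, so |A + A| = 5. Thus K = 5/3. Here |A + A| = 2|A| − 1 = 5, the minimum possible — so K = 5/3 is minimal, which holds iff A is an arithmetic progression.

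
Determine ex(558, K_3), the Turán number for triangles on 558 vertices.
ex(558, K_3) = ⌊558^2/4⌋ = 77841

Mantel (1907): a triangle-free graph on n vertices has at most ⌊n^2/4⌋ edges, with equality for the complete bipartite graph K_{⌊n/2⌋, ⌈n/2⌉}. For n = 558: ⌊558^2/4⌋ = ⌊311364/4⌋ = 77841. The extremal graph is K_{279, 279}, which has 279·279 = 77841 edges.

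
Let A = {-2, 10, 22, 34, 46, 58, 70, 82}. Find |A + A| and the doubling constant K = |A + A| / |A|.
K = |A + A| / |A| = 15/8

Enumerate A + A = {a + b : a, b ∈ A}. With |A| = 8, there are |A|^2 = 64 ordered sum pairs; collecting distinct values, A + A = {-4, 8, 20, 32, 44, 56, 68, 80, 92, 104, 116, 128, 140, 152, 164}, so |A + A| = 15. Thus K = 15/8. Here |A + A| = 2|A| − 1 = 15, the minimum possible — so K = 15/8 is minimal, which holds iff A is an arithmetic progression.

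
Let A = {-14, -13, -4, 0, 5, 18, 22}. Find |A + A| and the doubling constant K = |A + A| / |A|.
K = |A + A| / |A| = 25/7

Enumerate A + A = {a + b : a, b ∈ A}. With |A| = 7, there are |A|^2 = 49 ordered sum pairs; collecting distinct values, A + A = {-28, -27, -26, -18, -17, -14, -13, -9, -8, -4, 0, 1, 4, 5, 8, 9, 10, 14, 18, 22, 23, 27, 36, 40, 44}, so |A + A| = 25. Thus K = 25/7. For comparison, the minimum possible |A + A| over all 7-element sets is 2·7 − 1 = 13 (so min K = 13/7), attained only by arithmetic progressions.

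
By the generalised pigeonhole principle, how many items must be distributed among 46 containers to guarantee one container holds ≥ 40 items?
n = (40 − 1)·46 + 1 = 1795

By the generalised pigeonhole principle, to guarantee some box contains ≥ r objects we need more than (r − 1) · k objects total. Threshold: n = (r − 1) · k + 1. With r = 40 and k = 46: n = 39 · 46 + 1 = 1794 + 1 = 1795. For n = 1794 = 39 · 46, we can put exactly 39 objects in every box, avoiding 40 in any single one — so 1795 is tight.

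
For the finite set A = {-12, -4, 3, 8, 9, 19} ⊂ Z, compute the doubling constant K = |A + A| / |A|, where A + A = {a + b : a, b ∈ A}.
K = |A + A| / |A| = 21/6 = 7/2

Enumerate A + A = {a + b : a, b ∈ A}. With |A| = 6, there are |A|^2 = 36 ordered sum pairs; collecting distinct values, A + A = {-24, -16, -9, -8, -4, -3, -1, 4, 5, 6, 7, 11, 12, 15, 16, 17, 18, 22, 27, 28, 38}, so |A + A| = 21. Thus K = 21/6 = 7/2. For comparison, the minimum possible |A + A| over all 6-element sets is 2·6 − 1 = 11 (so min K = 11/6), attained only by arithmetic progressions.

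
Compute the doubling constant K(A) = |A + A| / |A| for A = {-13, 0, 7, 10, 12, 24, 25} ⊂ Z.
K = |A + A| / |A| = 26/7

Enumerate A + A = {a + b : a, b ∈ A}. With |A| = 7, there are |A|^2 = 49 ordered sum pairs; collecting distinct values, A + A = {-26, -13, -6, -3, -1, 0, 7, 10, 11, 12, 14, 17, 19, 20, 22, 24, 25, 31, 32, 34, 35, 36, 37, 48, 49, 50}, so |A + A| = 26. Thus K = 26/7. For comparison, the minimum possible |A + A| over all 7-element sets is 2·7 − 1 = 13 (so min K = 13/7), attained only by arithmetic progressions.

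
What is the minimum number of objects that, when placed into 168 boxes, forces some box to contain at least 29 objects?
n = (29 − 1)·168 + 1 = 4705

By the generalised pigeonhole principle, to guarantee some box contains ≥ r objects we need more than (r − 1) · k objects total. Threshold: n = (r − 1) · k + 1. With r = 29 and k = 168: n = 28 · 168 + 1 = 4704 + 1 = 4705. For n = 4704 = 28 · 168, we can put exactly 28 objects in every box, avoiding 29 in any single one — so 4705 is tight.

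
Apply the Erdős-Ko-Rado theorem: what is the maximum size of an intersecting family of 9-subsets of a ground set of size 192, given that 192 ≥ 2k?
max |F| = C(191, 8) = 37864323362745

The Erdős-Ko-Rado theorem states: for n ≥ 2k, an intersecting family of k-subsets of an n-element set has size at most C(n − 1, k − 1), with equality for 'star' families {A ⊆ [n] : |A| = k, i ∈ A} (fix an element i). For n = 192, k = 9: C(191, 8) = 37864323362745.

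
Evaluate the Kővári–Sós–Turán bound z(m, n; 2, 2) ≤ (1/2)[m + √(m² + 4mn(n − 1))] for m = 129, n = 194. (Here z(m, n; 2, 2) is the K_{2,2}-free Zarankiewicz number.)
z(129, 194; 2, 2) ≤ (1/2)[129 + √(129² + 4·129·194·193)] = (1/2)[129 + √19336713] = 2263.1765

Kővári–Sós–Turán: let r_1, ..., r_129 be the row sums and z = Σ r_i the total number of 1s. Each pair of columns can share at most one row with both entries 1 (else a 2×2 all-ones block appears), so Σ_i C(r_i, 2) ≤ C(194, 2) = 18721. By convexity Σ_i C(r_i, 2) ≥ 129·C(z/129, 2) = z(z − 129)/(2·129), giving z² − 129z − 129·194·193 ≤ 0 and hence z ≤ (1/2)[129 + √(16641 + 4·4830018)] = (1/2)[129 + √19336713] ≈ (1/2)(129 + 4397.353) = 2263.1765.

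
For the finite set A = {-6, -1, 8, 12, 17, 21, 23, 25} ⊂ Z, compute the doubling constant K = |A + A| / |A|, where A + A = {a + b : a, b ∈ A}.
K = |A + A| / |A| = 28/8 = 7/2

Enumerate A + A = {a + b : a, b ∈ A}. With |A| = 8, there are |A|^2 = 64 ordered sum pairs; collecting distinct values, A + A = {-12, -7, -2, 2, 6, 7, 11, 15, 16, 17, 19, 20, 22, 24, 25, 29, 31, 33, 34, 35, 37, 38, 40, 42, 44, 46, 48, 50}, so |A + A| = 28. Thus K = 28/8 = 7/2. For comparison, the minimum possible |A + A| over all 8-element sets is 2·8 − 1 = 15 (so min K = 15/8), attained only by arithmetic progressions.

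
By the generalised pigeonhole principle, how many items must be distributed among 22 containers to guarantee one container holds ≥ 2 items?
n = (2 − 1)·22 + 1 = 23

By the generalised pigeonhole principle, to guarantee some box contains ≥ r objects we need more than (r − 1) · k objects total. Threshold: n = (r − 1) · k + 1. With r = 2 and k = 22: n = 1 · 22 + 1 = 22 + 1 = 23. For n = 22 = 1 · 22, we can put exactly 1 objects in every box, avoiding 2 in any single one — so 23 is tight.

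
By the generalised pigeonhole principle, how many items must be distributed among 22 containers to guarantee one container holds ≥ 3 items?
n = (3 − 1)·22 + 1 = 45

By the generalised pigeonhole principle, to guarantee some box contains ≥ r objects we need more than (r − 1) · k objects total. Threshold: n = (r − 1) · k + 1. With r = 3 and k = 22: n = 2 · 22 + 1 = 44 + 1 = 45. For n = 44 = 2 · 22, we can put exactly 2 objects in every box, avoiding 3 in any single one — so 45 is tight.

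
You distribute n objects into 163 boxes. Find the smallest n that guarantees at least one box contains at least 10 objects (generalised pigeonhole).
n = (10 − 1)·163 + 1 = 1468

By the generalised pigeonhole principle, to guarantee some box contains ≥ r objects we need more than (r − 1) · k objects total. Threshold: n = (r − 1) · k + 1. With r = 10 and k = 163: n = 9 · 163 + 1 = 1467 + 1 = 1468. For n = 1467 = 9 · 163, we can put exactly 9 objects in every box, avoiding 10 in any single one — so 1468 is tight.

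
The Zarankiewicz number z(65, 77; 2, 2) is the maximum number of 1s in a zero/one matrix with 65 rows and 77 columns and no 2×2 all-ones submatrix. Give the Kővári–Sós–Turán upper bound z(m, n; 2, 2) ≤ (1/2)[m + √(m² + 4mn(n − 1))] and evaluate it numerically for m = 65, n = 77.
z(65, 77; 2, 2) ≤ (1/2)[65 + √(65² + 4·65·77·76)] = (1/2)[65 + √1525745] = 650.1053

Kővári–Sós–Turán: let r_1, ..., r_65 be the row sums and z = Σ r_i the total number of 1s. Each pair of columns can share at most one row with both entries 1 (else a 2×2 all-ones block appears), so Σ_i C(r_i, 2) ≤ C(77, 2) = 2926. By convexity Σ_i C(r_i, 2) ≥ 65·C(z/65, 2) = z(z − 65)/(2·65), giving z² − 65z − 65·77·76 ≤ 0 and hence z ≤ (1/2)[65 + √(4225 + 4·380380)] = (1/2)[65 + √1525745] ≈ (1/2)(65 + 1235.2105) = 650.1053.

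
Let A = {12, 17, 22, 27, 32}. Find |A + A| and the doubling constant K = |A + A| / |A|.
K = |A + A| / |A| = 9/5

Enumerate A + A = {a + b : a, b ∈ A}. With |A| = 5, there are |A|^2 = 25 ordered sum pairs; collecting distinct values, A + A = {24, 29, 34, 39, 44, 49, 54, 59, 64}, so |A + A| = 9. Thus K = 9/5. Here |A + A| = 2|A| − 1 = 9, the minimum possible — so K = 9/5 is minimal, which holds iff A is an arithmetic progression.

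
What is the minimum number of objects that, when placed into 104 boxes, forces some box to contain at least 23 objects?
n = (23 − 1)·104 + 1 = 2289

By the generalised pigeonhole principle, to guarantee some box contains ≥ r objects we need more than (r − 1) · k objects total. Threshold: n = (r − 1) · k + 1. With r = 23 and k = 104: n = 22 · 104 + 1 = 2288 + 1 = 2289. For n = 2288 = 22 · 104, we can put exactly 22 objects in every box, avoiding 23 in any single one — so 2289 is tight.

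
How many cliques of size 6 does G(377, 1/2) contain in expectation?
E[# K_6] = C(377, 6) · (1/2)^C(6, 2) = 3831345703900 / 2^15 = 957836425975/8192 ≈ 116923391.842651

For each 6-subset S of vertices (there are C(377, 6) = 3831345703900 such S), let X_S = 1 if S induces a K_6 (all C(6, 2) = 15 edges present). Then P(X_S = 1) = (1/2)^15 = 1/32768. By linearity of expectation, E[# K_6] = C(377, 6) · (1/2)^15 = 3831345703900 / 32768 = 957836425975/8192 ≈ 116923391.842651.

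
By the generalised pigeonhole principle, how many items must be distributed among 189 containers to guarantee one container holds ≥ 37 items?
n = (37 − 1)·189 + 1 = 6805

By the generalised pigeonhole principle, to guarantee some box contains ≥ r objects we need more than (r − 1) · k objects total. Threshold: n = (r − 1) · k + 1. With r = 37 and k = 189: n = 36 · 189 + 1 = 6804 + 1 = 6805. For n = 6804 = 36 · 189, we can put exactly 36 objects in every box, avoiding 37 in any single one — so 6805 is tight.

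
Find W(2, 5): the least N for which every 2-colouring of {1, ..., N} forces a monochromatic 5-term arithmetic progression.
W(2, 5) = 178

This is a classical value, W(2, 5) = 178, established by combining an explicit 2-colouring of {1, ..., 177} with no monochromatic 5-AP (giving the lower bound W(2, 5) > 177) and a finite case analysis / exhaustive computer search showing every 2-colouring of {1, ..., 178} has such an AP.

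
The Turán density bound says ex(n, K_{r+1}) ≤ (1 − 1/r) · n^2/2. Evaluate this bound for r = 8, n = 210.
Turán density bound = (7/8) · 210^2/2 = 77175/4 ≈ 19293.75

Turán's theorem: ex(n, K_{r+1}) is achieved by the complete r-partite Turán graph T(n, r) with parts as balanced as possible, and is at most (1 − 1/r) · n^2/2. For r = 8, n = 210: the density bound is (7/8) · 44100/2 = 77175/4 ≈ 19293.75. The integer-valued extremum is e(T(210, 8)) = 19293, which is strictly less than the density bound 77175/4 since 8 ∤ 210 (the parts of T(210, 8) cannot all be equal).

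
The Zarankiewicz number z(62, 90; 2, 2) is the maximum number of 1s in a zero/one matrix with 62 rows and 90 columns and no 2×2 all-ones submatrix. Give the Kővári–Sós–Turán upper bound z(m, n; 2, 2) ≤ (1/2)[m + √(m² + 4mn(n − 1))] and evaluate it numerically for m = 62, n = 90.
z(62, 90; 2, 2) ≤ (1/2)[62 + √(62² + 4·62·90·89)] = (1/2)[62 + √1990324] = 736.3942

Kővári–Sós–Turán: let r_1, ..., r_62 be the row sums and z = Σ r_i the total number of 1s. Each pair of columns can share at most one row with both entries 1 (else a 2×2 all-ones block appears), so Σ_i C(r_i, 2) ≤ C(90, 2) = 4005. By convexity Σ_i C(r_i, 2) ≥ 62·C(z/62, 2) = z(z − 62)/(2·62), giving z² − 62z − 62·90·89 ≤ 0 and hence z ≤ (1/2)[62 + √(3844 + 4·496620)] = (1/2)[62 + √1990324] ≈ (1/2)(62 + 1410.7884) = 736.3942.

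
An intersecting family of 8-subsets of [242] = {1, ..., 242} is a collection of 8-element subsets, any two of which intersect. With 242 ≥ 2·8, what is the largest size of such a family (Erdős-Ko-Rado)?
max |F| = C(241, 7) = 8580267290440

Erdős-Ko-Rado (1961): when n ≥ 2k, max |F| = C(n−1, k−1). The bound is attained by the star {A : i ∈ A} for any fixed i ∈ [n]. Here C(242−1, 8−1) = C(241, 7) = 8580267290440.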